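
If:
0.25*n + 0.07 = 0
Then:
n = -0.28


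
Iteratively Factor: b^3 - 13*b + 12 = (b + 4)*(b^2 - 4*b + 3) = (b - 1)*(b + 4)*(b - 3)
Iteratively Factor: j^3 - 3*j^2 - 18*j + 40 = (j - 2)*(j^2 - j - 20) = (j - 5)*(j - 2)*(j + 4)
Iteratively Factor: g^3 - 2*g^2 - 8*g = (g + 2)*(g^2 - 4*g) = (g - 4)*(g + 2)*(g)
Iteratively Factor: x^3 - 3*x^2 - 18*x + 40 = (x - 5)*(x^2 + 2*x - 8) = (x - 5)*(x - 2)*(x + 4)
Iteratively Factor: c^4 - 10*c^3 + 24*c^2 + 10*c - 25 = (c - 1)*(c^3 - 9*c^2 + 15*c + 25) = (c - 5)*(c - 1)*(c^2 - 4*c - 5) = (c - 5)*(c - 1)*(c + 1)*(c - 5)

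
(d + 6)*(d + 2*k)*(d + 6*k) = d^3 + 8*d^2*k + 6*d^2 + 12*d*k^2 + 48*d*k + 72*k^2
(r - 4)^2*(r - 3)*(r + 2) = r^4 - 9*r^3 + 18*r^2 + 32*r - 96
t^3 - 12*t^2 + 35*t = t*(t - 7)*(t - 5)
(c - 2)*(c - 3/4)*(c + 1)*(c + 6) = c^4 + 17*c^3/4 - 47*c^2/4 - 6*c + 9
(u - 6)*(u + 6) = u^2 - 36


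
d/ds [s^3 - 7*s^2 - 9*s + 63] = 3*s^2 - 14*s - 9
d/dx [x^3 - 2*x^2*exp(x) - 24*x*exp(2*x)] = -2*x^2*exp(x) + 3*x^2 - 48*x*exp(2*x) - 4*x*exp(x) - 24*exp(2*x)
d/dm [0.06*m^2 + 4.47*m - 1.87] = 0.12*m + 4.47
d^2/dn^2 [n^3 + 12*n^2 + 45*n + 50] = 6*n + 24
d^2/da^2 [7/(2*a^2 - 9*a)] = 14*(-2*a*(2*a - 9) + (4*a - 9)^2)/(a^3*(2*a - 9)^3)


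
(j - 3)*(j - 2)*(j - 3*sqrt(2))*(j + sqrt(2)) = j^4 - 5*j^3 - 2*sqrt(2)*j^3 + 10*sqrt(2)*j^2 - 12*sqrt(2)*j + 30*j - 36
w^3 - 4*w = w*(w - 2)*(w + 2)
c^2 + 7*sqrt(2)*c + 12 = (c + sqrt(2))*(c + 6*sqrt(2))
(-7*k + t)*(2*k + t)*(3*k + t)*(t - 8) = -42*k^3*t + 336*k^3 - 29*k^2*t^2 + 232*k^2*t - 2*k*t^3 + 16*k*t^2 + t^4 - 8*t^3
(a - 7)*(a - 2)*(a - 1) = a^3 - 10*a^2 + 23*a - 14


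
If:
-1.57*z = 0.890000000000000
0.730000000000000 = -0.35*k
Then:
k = -2.09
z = -0.57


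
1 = 1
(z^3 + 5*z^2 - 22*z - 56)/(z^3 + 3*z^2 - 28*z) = (z + 2)/z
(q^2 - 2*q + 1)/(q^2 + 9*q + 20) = (q^2 - 2*q + 1)/(q^2 + 9*q + 20)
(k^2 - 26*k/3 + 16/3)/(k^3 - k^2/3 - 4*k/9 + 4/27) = 9*(k - 8)/(9*k^2 + 3*k - 2)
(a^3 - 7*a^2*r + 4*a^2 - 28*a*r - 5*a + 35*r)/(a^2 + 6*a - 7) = (a^2 - 7*a*r + 5*a - 35*r)/(a + 7)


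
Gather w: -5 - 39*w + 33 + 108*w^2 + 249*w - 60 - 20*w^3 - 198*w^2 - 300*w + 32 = -20*w^3 - 90*w^2 - 90*w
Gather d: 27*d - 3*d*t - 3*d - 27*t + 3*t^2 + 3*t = d*(24 - 3*t) + 3*t^2 - 24*t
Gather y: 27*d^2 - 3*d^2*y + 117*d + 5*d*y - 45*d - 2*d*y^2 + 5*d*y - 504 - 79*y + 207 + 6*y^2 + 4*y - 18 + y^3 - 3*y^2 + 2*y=27*d^2 + 72*d + y^3 + y^2*(3 - 2*d) + y*(-3*d^2 + 10*d - 73) - 315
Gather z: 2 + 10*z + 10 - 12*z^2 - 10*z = 12 - 12*z^2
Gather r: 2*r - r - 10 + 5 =r - 5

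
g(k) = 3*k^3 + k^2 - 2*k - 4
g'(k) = 9*k^2 + 2*k - 2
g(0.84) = -3.20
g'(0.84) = 6.03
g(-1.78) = -14.19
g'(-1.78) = 22.96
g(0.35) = -4.45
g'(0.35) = -0.20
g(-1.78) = -14.19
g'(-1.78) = 22.96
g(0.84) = -3.20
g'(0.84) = 6.03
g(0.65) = -4.05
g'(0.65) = 3.10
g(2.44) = 40.65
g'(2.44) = 56.46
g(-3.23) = -88.20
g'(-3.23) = 85.44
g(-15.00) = -9874.00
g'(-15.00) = 1993.00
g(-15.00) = -9874.00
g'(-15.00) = 1993.00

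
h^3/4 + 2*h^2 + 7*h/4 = h*(h/4 + 1/4)*(h + 7)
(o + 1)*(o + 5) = o^2 + 6*o + 5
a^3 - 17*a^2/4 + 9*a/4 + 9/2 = (a - 3)*(a - 2)*(a + 3/4)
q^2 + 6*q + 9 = (q + 3)^2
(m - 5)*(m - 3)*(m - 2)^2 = m^4 - 12*m^3 + 51*m^2 - 92*m + 60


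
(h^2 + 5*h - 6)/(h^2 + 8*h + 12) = (h - 1)/(h + 2)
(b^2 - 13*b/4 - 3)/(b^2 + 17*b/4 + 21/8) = 2*(b - 4)/(2*b + 7)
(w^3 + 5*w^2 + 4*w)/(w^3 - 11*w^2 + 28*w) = (w^2 + 5*w + 4)/(w^2 - 11*w + 28)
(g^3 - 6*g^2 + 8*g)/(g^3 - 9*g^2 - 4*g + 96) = g*(g - 2)/(g^2 - 5*g - 24)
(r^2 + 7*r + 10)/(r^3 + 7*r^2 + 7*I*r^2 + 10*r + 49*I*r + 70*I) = 1/(r + 7*I)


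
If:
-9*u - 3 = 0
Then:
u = -1/3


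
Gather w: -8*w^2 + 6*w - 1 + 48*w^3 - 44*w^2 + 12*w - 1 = 48*w^3 - 52*w^2 + 18*w - 2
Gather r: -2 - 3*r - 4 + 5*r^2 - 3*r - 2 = 5*r^2 - 6*r - 8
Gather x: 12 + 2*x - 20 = 2*x - 8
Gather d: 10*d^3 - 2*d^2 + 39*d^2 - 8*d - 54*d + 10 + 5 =10*d^3 + 37*d^2 - 62*d + 15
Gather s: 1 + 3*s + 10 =3*s + 11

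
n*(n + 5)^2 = n^3 + 10*n^2 + 25*n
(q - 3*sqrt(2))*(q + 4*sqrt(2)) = q^2 + sqrt(2)*q - 24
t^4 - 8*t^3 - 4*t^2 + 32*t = t*(t - 8)*(t - 2)*(t + 2)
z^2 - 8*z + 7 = (z - 7)*(z - 1)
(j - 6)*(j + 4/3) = j^2 - 14*j/3 - 8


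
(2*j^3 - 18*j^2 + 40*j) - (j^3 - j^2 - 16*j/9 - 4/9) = j^3 - 17*j^2 + 376*j/9 + 4/9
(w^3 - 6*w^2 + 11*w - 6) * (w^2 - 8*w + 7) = w^5 - 14*w^4 + 66*w^3 - 136*w^2 + 125*w - 42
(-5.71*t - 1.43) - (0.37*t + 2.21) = -6.08*t - 3.64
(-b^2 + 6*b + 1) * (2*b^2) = -2*b^4 + 12*b^3 + 2*b^2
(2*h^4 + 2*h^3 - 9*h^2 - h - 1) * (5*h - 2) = 10*h^5 + 6*h^4 - 49*h^3 + 13*h^2 - 3*h + 2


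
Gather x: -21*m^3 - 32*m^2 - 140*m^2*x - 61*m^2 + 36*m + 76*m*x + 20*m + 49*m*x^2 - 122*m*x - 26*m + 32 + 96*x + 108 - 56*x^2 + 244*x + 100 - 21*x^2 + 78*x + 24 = -21*m^3 - 93*m^2 + 30*m + x^2*(49*m - 77) + x*(-140*m^2 - 46*m + 418) + 264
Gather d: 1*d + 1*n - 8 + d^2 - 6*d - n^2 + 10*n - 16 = d^2 - 5*d - n^2 + 11*n - 24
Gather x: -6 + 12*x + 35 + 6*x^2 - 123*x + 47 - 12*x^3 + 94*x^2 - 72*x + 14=-12*x^3 + 100*x^2 - 183*x + 90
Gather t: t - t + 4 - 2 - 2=0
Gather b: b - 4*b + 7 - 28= -3*b - 21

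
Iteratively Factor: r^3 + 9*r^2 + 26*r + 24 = (r + 2)*(r^2 + 7*r + 12) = (r + 2)*(r + 3)*(r + 4)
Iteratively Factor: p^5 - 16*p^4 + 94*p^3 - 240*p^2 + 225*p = (p - 5)*(p^4 - 11*p^3 + 39*p^2 - 45*p) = (p - 5)*(p - 3)*(p^3 - 8*p^2 + 15*p) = p*(p - 5)*(p - 3)*(p^2 - 8*p + 15) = p*(p - 5)^2*(p - 3)*(p - 3)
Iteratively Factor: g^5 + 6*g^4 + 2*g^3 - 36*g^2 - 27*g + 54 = (g + 3)*(g^4 + 3*g^3 - 7*g^2 - 15*g + 18) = (g + 3)^2*(g^3 - 7*g + 6) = (g + 3)^3*(g^2 - 3*g + 2) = (g - 2)*(g + 3)^3*(g - 1)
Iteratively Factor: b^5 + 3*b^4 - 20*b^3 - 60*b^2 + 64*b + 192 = (b + 2)*(b^4 + b^3 - 22*b^2 - 16*b + 96) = (b - 4)*(b + 2)*(b^3 + 5*b^2 - 2*b - 24) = (b - 4)*(b + 2)*(b + 4)*(b^2 + b - 6) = (b - 4)*(b + 2)*(b + 3)*(b + 4)*(b - 2)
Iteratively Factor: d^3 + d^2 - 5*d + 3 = (d + 3)*(d^2 - 2*d + 1) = (d - 1)*(d + 3)*(d - 1)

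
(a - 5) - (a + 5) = -10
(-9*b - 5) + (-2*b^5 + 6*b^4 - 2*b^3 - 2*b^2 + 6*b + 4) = -2*b^5 + 6*b^4 - 2*b^3 - 2*b^2 - 3*b - 1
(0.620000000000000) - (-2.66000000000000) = 3.28000000000000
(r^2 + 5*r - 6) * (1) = r^2 + 5*r - 6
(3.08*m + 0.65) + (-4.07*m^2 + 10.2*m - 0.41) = -4.07*m^2 + 13.28*m + 0.24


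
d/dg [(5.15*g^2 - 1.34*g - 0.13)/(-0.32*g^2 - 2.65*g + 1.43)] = (-14.0763*g^2 + 14.6458*g - 2.2607)/(0.1024*g^4 + 1.696*g^3 + 6.1073*g^2 - 7.579*g + 2.0449)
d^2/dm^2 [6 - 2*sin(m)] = 2*sin(m)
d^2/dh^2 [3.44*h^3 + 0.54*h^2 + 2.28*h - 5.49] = 20.64*h + 1.08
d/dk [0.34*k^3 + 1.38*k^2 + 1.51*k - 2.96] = 1.02*k^2 + 2.76*k + 1.51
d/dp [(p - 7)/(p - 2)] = 5/(p - 2)^2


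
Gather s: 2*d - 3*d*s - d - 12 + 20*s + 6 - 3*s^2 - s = d - 3*s^2 + s*(19 - 3*d) - 6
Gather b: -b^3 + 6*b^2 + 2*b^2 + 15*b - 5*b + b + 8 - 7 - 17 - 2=-b^3 + 8*b^2 + 11*b - 18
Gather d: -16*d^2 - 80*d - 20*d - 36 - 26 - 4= -16*d^2 - 100*d - 66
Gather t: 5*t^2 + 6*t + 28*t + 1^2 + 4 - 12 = 5*t^2 + 34*t - 7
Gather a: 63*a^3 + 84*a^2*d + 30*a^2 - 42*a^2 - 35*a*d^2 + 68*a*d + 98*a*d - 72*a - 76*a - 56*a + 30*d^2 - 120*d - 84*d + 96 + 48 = 63*a^3 + a^2*(84*d - 12) + a*(-35*d^2 + 166*d - 204) + 30*d^2 - 204*d + 144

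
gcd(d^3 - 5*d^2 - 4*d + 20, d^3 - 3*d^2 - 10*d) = d^2 - 3*d - 10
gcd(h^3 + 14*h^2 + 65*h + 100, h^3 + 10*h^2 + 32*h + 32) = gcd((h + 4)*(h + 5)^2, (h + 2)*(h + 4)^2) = h + 4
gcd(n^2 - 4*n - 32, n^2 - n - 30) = 1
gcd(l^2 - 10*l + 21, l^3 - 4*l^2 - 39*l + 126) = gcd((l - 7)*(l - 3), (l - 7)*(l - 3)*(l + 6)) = l^2 - 10*l + 21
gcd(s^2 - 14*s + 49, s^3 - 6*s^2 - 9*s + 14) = s - 7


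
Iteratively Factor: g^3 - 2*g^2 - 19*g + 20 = (g - 1)*(g^2 - g - 20) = (g - 1)*(g + 4)*(g - 5)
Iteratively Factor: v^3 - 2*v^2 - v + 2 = (v - 1)*(v^2 - v - 2) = (v - 1)*(v + 1)*(v - 2)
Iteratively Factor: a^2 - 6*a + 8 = (a - 4)*(a - 2)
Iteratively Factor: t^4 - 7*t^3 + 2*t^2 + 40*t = (t - 5)*(t^3 - 2*t^2 - 8*t) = (t - 5)*(t - 4)*(t^2 + 2*t) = t*(t - 5)*(t - 4)*(t + 2)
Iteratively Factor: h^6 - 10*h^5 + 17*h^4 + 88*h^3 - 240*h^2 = (h - 4)*(h^5 - 6*h^4 - 7*h^3 + 60*h^2) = h*(h - 4)*(h^4 - 6*h^3 - 7*h^2 + 60*h) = h*(h - 4)^2*(h^3 - 2*h^2 - 15*h) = h*(h - 4)^2*(h + 3)*(h^2 - 5*h) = h^2*(h - 4)^2*(h + 3)*(h - 5)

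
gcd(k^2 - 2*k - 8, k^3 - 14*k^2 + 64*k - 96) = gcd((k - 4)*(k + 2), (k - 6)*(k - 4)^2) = k - 4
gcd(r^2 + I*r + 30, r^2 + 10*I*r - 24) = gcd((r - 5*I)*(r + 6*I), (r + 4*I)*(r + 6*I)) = r + 6*I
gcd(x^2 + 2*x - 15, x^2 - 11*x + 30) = 1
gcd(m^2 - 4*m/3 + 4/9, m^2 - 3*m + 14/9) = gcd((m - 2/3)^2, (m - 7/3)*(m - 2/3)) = m - 2/3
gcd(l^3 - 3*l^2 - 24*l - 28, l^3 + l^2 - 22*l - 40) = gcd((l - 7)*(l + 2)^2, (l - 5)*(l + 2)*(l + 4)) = l + 2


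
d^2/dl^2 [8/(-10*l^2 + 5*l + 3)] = 80*(-20*l^2 + 10*l + 5*(4*l - 1)^2 + 6)/(-10*l^2 + 5*l + 3)^3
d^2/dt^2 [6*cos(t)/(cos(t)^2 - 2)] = 6*(sin(t)^4 - 12*sin(t)^2 + 3)*cos(t)/(sin(t)^2 + 1)^3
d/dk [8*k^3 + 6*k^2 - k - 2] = 24*k^2 + 12*k - 1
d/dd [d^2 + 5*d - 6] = 2*d + 5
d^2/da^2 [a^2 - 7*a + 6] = 2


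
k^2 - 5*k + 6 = (k - 3)*(k - 2)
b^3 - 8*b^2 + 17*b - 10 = (b - 5)*(b - 2)*(b - 1)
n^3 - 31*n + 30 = (n - 5)*(n - 1)*(n + 6)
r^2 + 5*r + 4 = (r + 1)*(r + 4)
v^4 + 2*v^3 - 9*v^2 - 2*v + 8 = (v - 2)*(v - 1)*(v + 1)*(v + 4)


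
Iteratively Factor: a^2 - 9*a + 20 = (a - 5)*(a - 4)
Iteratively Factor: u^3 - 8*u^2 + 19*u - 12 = (u - 3)*(u^2 - 5*u + 4) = (u - 4)*(u - 3)*(u - 1)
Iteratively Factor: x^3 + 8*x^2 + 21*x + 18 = (x + 3)*(x^2 + 5*x + 6) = (x + 2)*(x + 3)*(x + 3)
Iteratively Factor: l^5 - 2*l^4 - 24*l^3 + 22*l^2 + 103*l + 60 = (l - 3)*(l^4 + l^3 - 21*l^2 - 41*l - 20) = (l - 5)*(l - 3)*(l^3 + 6*l^2 + 9*l + 4) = (l - 5)*(l - 3)*(l + 1)*(l^2 + 5*l + 4) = (l - 5)*(l - 3)*(l + 1)^2*(l + 4)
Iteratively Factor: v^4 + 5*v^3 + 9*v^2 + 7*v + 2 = (v + 1)*(v^3 + 4*v^2 + 5*v + 2) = (v + 1)^2*(v^2 + 3*v + 2) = (v + 1)^2*(v + 2)*(v + 1)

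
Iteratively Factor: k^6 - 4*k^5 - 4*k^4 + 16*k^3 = (k)*(k^5 - 4*k^4 - 4*k^3 + 16*k^2) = k*(k - 4)*(k^4 - 4*k^2) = k^2*(k - 4)*(k^3 - 4*k) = k^2*(k - 4)*(k - 2)*(k^2 + 2*k) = k^2*(k - 4)*(k - 2)*(k + 2)*(k)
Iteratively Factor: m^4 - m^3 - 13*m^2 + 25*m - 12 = (m + 4)*(m^3 - 5*m^2 + 7*m - 3) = (m - 3)*(m + 4)*(m^2 - 2*m + 1) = (m - 3)*(m - 1)*(m + 4)*(m - 1)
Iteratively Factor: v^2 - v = (v - 1)*(v)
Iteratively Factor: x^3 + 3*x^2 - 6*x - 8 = (x + 4)*(x^2 - x - 2) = (x + 1)*(x + 4)*(x - 2)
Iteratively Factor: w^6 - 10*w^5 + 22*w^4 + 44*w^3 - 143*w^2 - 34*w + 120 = (w - 5)*(w^5 - 5*w^4 - 3*w^3 + 29*w^2 + 2*w - 24) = (w - 5)*(w + 1)*(w^4 - 6*w^3 + 3*w^2 + 26*w - 24) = (w - 5)*(w - 1)*(w + 1)*(w^3 - 5*w^2 - 2*w + 24) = (w - 5)*(w - 4)*(w - 1)*(w + 1)*(w^2 - w - 6) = (w - 5)*(w - 4)*(w - 1)*(w + 1)*(w + 2)*(w - 3)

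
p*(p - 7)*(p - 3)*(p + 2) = p^4 - 8*p^3 + p^2 + 42*p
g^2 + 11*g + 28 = (g + 4)*(g + 7)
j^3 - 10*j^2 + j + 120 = (j - 8)*(j - 5)*(j + 3)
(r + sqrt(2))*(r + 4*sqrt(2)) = r^2 + 5*sqrt(2)*r + 8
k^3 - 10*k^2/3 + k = k*(k - 3)*(k - 1/3)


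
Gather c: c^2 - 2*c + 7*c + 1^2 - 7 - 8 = c^2 + 5*c - 14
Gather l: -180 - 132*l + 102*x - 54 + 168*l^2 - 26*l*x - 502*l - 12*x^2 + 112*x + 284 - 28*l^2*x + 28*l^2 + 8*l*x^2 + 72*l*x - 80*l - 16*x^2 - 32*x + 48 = l^2*(196 - 28*x) + l*(8*x^2 + 46*x - 714) - 28*x^2 + 182*x + 98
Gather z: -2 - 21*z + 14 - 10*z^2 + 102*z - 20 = -10*z^2 + 81*z - 8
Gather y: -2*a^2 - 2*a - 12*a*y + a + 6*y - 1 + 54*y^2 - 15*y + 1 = -2*a^2 - a + 54*y^2 + y*(-12*a - 9)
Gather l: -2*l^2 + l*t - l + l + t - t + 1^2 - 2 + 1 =-2*l^2 + l*t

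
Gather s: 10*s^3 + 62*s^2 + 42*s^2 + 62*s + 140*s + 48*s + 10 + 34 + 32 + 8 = 10*s^3 + 104*s^2 + 250*s + 84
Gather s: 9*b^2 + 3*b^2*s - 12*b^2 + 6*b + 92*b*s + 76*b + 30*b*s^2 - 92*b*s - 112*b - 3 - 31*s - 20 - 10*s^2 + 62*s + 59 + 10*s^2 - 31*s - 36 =3*b^2*s - 3*b^2 + 30*b*s^2 - 30*b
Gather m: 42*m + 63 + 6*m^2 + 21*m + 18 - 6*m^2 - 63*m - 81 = 0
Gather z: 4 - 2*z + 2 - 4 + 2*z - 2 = 0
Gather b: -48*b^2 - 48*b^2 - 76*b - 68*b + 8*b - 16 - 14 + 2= -96*b^2 - 136*b - 28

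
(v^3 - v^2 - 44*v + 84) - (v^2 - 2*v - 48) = v^3 - 2*v^2 - 42*v + 132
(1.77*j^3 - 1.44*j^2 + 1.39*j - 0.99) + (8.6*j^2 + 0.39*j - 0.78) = 1.77*j^3 + 7.16*j^2 + 1.78*j - 1.77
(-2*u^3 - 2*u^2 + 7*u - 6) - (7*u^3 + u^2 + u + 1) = -9*u^3 - 3*u^2 + 6*u - 7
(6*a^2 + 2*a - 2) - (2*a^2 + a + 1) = 4*a^2 + a - 3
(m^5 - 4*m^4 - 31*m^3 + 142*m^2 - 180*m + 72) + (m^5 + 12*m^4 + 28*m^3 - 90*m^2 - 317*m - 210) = 2*m^5 + 8*m^4 - 3*m^3 + 52*m^2 - 497*m - 138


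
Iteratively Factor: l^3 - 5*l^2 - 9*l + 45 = (l + 3)*(l^2 - 8*l + 15) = (l - 3)*(l + 3)*(l - 5)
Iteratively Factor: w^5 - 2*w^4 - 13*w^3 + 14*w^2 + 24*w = (w - 4)*(w^4 + 2*w^3 - 5*w^2 - 6*w) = (w - 4)*(w + 3)*(w^3 - w^2 - 2*w) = (w - 4)*(w - 2)*(w + 3)*(w^2 + w) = (w - 4)*(w - 2)*(w + 1)*(w + 3)*(w)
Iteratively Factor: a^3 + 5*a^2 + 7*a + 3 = (a + 1)*(a^2 + 4*a + 3) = (a + 1)^2*(a + 3)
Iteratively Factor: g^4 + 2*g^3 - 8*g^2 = (g + 4)*(g^3 - 2*g^2) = g*(g + 4)*(g^2 - 2*g) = g^2*(g + 4)*(g - 2)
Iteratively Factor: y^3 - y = (y + 1)*(y^2 - y) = y*(y + 1)*(y - 1)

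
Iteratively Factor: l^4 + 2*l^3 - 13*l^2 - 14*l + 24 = (l + 2)*(l^3 - 13*l + 12) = (l - 3)*(l + 2)*(l^2 + 3*l - 4) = (l - 3)*(l - 1)*(l + 2)*(l + 4)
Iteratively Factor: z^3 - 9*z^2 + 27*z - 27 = (z - 3)*(z^2 - 6*z + 9) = (z - 3)^2*(z - 3)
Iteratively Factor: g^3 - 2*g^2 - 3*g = (g + 1)*(g^2 - 3*g) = g*(g + 1)*(g - 3)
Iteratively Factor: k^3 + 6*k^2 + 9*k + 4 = (k + 1)*(k^2 + 5*k + 4) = (k + 1)*(k + 4)*(k + 1)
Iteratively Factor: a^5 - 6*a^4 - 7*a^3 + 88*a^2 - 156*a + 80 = (a + 4)*(a^4 - 10*a^3 + 33*a^2 - 44*a + 20) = (a - 2)*(a + 4)*(a^3 - 8*a^2 + 17*a - 10) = (a - 5)*(a - 2)*(a + 4)*(a^2 - 3*a + 2) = (a - 5)*(a - 2)^2*(a + 4)*(a - 1)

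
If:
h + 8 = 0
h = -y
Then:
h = -8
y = 8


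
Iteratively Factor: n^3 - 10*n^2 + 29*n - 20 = (n - 5)*(n^2 - 5*n + 4) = (n - 5)*(n - 4)*(n - 1)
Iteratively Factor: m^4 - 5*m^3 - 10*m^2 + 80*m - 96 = (m - 3)*(m^3 - 2*m^2 - 16*m + 32) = (m - 3)*(m - 2)*(m^2 - 16) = (m - 3)*(m - 2)*(m + 4)*(m - 4)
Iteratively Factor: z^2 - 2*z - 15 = (z - 5)*(z + 3)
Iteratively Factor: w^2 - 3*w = (w - 3)*(w)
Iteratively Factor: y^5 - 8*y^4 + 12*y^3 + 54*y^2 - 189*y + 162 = (y + 3)*(y^4 - 11*y^3 + 45*y^2 - 81*y + 54) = (y - 3)*(y + 3)*(y^3 - 8*y^2 + 21*y - 18) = (y - 3)*(y - 2)*(y + 3)*(y^2 - 6*y + 9) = (y - 3)^2*(y - 2)*(y + 3)*(y - 3)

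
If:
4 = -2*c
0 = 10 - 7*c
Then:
No Solution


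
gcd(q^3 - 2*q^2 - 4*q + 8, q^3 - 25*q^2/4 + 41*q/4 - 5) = 1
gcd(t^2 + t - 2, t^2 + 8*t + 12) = t + 2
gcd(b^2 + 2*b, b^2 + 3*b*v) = b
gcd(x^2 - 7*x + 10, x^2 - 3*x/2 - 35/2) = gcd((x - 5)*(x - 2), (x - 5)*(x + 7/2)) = x - 5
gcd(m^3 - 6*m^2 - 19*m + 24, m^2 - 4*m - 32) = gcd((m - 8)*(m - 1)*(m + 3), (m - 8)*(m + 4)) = m - 8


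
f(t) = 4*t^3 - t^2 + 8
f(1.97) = 34.70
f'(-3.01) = 114.74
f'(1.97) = 42.63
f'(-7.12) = 622.57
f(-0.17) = 7.95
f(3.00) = 107.00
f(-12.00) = -7048.00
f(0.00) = 8.00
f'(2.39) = 63.77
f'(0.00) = 0.00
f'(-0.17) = 0.69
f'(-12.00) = 1752.00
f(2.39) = 56.90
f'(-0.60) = 5.52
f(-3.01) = -110.14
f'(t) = 12*t^2 - 2*t = 2*t*(6*t - 1)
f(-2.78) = -85.67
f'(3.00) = 102.00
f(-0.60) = 6.78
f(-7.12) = -1486.47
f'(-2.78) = 98.30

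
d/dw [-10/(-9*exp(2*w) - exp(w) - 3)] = (-180*exp(w) - 10)*exp(w)/(9*exp(2*w) + exp(w) + 3)^2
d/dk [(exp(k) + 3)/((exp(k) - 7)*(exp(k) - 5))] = (-exp(2*k) - 6*exp(k) + 71)*exp(k)/(exp(4*k) - 24*exp(3*k) + 214*exp(2*k) - 840*exp(k) + 1225)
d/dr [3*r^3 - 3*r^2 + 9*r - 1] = 9*r^2 - 6*r + 9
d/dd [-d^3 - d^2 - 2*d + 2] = -3*d^2 - 2*d - 2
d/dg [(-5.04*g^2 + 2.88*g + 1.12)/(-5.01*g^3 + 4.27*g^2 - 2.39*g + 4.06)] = (-25.2504*g^4 + 28.8576*g^3 + 16.5816*g^2 - 50.4896*g + 14.3696)/(25.1001*g^6 - 42.7854*g^5 + 42.1807*g^4 - 61.0918*g^3 + 40.3845*g^2 - 19.4068*g + 16.4836)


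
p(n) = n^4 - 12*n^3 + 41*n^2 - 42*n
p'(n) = 4*n^3 - 36*n^2 + 82*n - 42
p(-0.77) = 62.48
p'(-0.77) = -128.31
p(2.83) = 1.67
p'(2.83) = -7.60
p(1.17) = -10.36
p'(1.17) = 11.07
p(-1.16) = 124.43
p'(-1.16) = -191.81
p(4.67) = -48.52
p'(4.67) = -36.79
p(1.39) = -7.66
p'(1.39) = 13.17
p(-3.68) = 1491.23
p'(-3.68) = -1030.63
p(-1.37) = 168.87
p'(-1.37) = -232.19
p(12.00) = 5400.00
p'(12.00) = 2670.00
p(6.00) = -72.00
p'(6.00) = 18.00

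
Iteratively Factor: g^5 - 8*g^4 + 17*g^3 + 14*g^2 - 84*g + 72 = (g - 3)*(g^4 - 5*g^3 + 2*g^2 + 20*g - 24) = (g - 3)*(g - 2)*(g^3 - 3*g^2 - 4*g + 12) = (g - 3)^2*(g - 2)*(g^2 - 4) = (g - 3)^2*(g - 2)*(g + 2)*(g - 2)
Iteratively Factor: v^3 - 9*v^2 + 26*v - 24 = (v - 2)*(v^2 - 7*v + 12) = (v - 3)*(v - 2)*(v - 4)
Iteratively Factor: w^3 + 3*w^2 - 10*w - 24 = (w + 4)*(w^2 - w - 6) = (w - 3)*(w + 4)*(w + 2)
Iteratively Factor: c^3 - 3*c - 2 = (c + 1)*(c^2 - c - 2) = (c + 1)^2*(c - 2)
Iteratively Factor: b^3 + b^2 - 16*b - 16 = (b + 4)*(b^2 - 3*b - 4) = (b + 1)*(b + 4)*(b - 4)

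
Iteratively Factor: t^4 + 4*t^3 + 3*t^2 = (t + 1)*(t^3 + 3*t^2) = t*(t + 1)*(t^2 + 3*t) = t*(t + 1)*(t + 3)*(t)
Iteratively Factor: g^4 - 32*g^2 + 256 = (g + 4)*(g^3 - 4*g^2 - 16*g + 64) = (g - 4)*(g + 4)*(g^2 - 16) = (g - 4)^2*(g + 4)*(g + 4)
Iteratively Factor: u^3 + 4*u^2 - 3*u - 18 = (u + 3)*(u^2 + u - 6) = (u - 2)*(u + 3)*(u + 3)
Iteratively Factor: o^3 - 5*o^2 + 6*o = (o - 3)*(o^2 - 2*o) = (o - 3)*(o - 2)*(o)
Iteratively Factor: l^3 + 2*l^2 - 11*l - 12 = (l + 4)*(l^2 - 2*l - 3) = (l + 1)*(l + 4)*(l - 3)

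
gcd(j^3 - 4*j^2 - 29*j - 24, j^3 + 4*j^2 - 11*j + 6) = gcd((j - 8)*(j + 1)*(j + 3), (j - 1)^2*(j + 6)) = 1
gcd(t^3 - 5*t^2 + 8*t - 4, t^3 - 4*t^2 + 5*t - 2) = t^2 - 3*t + 2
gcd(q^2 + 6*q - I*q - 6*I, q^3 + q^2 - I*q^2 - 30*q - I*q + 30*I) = q^2 + q*(6 - I) - 6*I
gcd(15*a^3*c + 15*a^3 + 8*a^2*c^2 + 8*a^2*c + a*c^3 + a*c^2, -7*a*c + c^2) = 1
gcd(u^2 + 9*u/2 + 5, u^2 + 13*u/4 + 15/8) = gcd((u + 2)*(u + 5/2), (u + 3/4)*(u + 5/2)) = u + 5/2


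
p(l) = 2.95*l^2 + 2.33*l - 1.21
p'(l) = 5.9*l + 2.33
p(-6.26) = 99.81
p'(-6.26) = -34.60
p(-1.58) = 2.47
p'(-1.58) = -6.99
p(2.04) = 15.82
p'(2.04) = 14.37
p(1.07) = 4.66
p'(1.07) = 8.64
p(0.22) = -0.55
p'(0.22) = 3.63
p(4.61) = 72.22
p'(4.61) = 29.53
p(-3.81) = 32.74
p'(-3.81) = -20.15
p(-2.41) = 10.31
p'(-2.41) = -11.89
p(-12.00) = 395.63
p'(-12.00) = -68.47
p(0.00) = -1.21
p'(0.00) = 2.33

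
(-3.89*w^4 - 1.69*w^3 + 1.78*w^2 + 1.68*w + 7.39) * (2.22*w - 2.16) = -8.6358*w^5 + 4.6506*w^4 + 7.602*w^3 - 0.1152*w^2 + 12.777*w - 15.9624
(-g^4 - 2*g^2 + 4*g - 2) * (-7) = 7*g^4 + 14*g^2 - 28*g + 14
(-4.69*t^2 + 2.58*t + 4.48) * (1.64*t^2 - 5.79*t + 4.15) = -7.6916*t^4 + 31.3863*t^3 - 27.0545*t^2 - 15.2322*t + 18.592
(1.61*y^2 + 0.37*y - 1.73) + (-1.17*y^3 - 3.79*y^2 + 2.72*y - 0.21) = -1.17*y^3 - 2.18*y^2 + 3.09*y - 1.94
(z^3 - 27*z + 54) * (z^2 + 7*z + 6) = z^5 + 7*z^4 - 21*z^3 - 135*z^2 + 216*z + 324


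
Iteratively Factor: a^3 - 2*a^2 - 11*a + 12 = (a - 1)*(a^2 - a - 12) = (a - 1)*(a + 3)*(a - 4)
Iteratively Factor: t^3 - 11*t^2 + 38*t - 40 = (t - 4)*(t^2 - 7*t + 10) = (t - 4)*(t - 2)*(t - 5)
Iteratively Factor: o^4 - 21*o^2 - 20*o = (o)*(o^3 - 21*o - 20) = o*(o + 4)*(o^2 - 4*o - 5) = o*(o + 1)*(o + 4)*(o - 5)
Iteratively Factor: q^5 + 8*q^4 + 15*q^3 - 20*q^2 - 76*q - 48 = (q + 4)*(q^4 + 4*q^3 - q^2 - 16*q - 12) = (q + 2)*(q + 4)*(q^3 + 2*q^2 - 5*q - 6) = (q + 2)*(q + 3)*(q + 4)*(q^2 - q - 2) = (q - 2)*(q + 2)*(q + 3)*(q + 4)*(q + 1)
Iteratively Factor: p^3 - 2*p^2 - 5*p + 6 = (p + 2)*(p^2 - 4*p + 3) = (p - 3)*(p + 2)*(p - 1)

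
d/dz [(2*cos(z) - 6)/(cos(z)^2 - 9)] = 2*sin(z)/(cos(z) + 3)^2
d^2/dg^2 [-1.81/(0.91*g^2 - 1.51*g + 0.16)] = (2.997722*g^2 - 4.974242*g - 1.81*(1.82*g - 1.51)*(3.64*g - 3.02) + 0.527072)/(0.91*g^2 - 1.51*g + 0.16)^3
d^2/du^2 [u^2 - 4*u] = 2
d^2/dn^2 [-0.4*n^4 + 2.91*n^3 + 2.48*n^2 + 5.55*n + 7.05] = -4.8*n^2 + 17.46*n + 4.96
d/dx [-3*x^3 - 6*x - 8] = -9*x^2 - 6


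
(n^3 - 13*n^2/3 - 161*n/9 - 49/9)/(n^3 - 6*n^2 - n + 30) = (9*n^3 - 39*n^2 - 161*n - 49)/(9*(n^3 - 6*n^2 - n + 30))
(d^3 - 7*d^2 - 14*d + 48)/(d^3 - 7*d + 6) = (d - 8)/(d - 1)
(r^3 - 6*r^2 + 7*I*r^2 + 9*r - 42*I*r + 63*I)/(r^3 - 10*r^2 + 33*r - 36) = (r + 7*I)/(r - 4)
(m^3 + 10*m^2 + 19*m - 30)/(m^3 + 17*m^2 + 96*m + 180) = (m - 1)/(m + 6)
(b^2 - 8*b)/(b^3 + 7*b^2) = (b - 8)/(b*(b + 7))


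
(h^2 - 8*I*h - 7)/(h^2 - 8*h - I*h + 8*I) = (h - 7*I)/(h - 8)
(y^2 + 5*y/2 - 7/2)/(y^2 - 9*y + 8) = (y + 7/2)/(y - 8)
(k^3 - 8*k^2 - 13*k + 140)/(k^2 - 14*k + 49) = (k^2 - k - 20)/(k - 7)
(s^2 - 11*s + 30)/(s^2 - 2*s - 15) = (s - 6)/(s + 3)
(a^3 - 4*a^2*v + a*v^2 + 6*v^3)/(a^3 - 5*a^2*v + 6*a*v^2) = (a + v)/a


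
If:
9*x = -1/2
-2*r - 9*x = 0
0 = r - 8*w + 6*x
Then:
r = 1/4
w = -1/96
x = -1/18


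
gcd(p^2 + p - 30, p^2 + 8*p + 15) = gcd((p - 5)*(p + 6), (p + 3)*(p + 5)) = 1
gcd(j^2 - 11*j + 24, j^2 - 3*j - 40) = j - 8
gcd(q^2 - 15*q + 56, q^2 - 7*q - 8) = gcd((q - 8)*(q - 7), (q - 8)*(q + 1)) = q - 8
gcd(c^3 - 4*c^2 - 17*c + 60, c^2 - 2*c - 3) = c - 3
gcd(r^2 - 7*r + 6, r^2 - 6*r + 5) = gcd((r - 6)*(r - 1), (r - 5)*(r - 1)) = r - 1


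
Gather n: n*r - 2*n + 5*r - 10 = n*(r - 2) + 5*r - 10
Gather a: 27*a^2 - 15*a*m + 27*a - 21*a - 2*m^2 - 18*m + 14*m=27*a^2 + a*(6 - 15*m) - 2*m^2 - 4*m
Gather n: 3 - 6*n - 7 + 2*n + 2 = -4*n - 2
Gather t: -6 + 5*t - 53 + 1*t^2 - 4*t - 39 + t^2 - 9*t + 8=2*t^2 - 8*t - 90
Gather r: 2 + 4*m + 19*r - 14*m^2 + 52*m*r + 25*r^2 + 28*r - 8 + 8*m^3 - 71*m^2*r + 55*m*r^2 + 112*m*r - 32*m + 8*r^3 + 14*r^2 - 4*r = 8*m^3 - 14*m^2 - 28*m + 8*r^3 + r^2*(55*m + 39) + r*(-71*m^2 + 164*m + 43) - 6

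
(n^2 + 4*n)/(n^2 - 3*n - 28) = n/(n - 7)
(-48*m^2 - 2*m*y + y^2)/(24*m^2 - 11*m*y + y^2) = (6*m + y)/(-3*m + y)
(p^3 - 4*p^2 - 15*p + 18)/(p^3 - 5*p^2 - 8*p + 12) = (p + 3)/(p + 2)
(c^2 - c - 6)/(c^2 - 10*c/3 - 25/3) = 3*(-c^2 + c + 6)/(-3*c^2 + 10*c + 25)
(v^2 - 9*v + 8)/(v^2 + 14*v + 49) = (v^2 - 9*v + 8)/(v^2 + 14*v + 49)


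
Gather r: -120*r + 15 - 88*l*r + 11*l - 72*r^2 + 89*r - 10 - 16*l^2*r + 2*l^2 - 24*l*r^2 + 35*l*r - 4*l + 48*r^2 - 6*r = 2*l^2 + 7*l + r^2*(-24*l - 24) + r*(-16*l^2 - 53*l - 37) + 5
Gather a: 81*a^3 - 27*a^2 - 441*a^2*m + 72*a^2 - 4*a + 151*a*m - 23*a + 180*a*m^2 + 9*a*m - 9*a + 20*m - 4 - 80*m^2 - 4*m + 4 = 81*a^3 + a^2*(45 - 441*m) + a*(180*m^2 + 160*m - 36) - 80*m^2 + 16*m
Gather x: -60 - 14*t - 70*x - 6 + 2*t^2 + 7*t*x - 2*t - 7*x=2*t^2 - 16*t + x*(7*t - 77) - 66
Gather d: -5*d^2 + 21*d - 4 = -5*d^2 + 21*d - 4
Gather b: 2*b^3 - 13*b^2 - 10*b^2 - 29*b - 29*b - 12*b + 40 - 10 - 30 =2*b^3 - 23*b^2 - 70*b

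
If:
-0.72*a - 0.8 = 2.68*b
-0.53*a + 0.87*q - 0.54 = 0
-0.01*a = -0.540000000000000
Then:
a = 54.00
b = -14.81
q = 33.52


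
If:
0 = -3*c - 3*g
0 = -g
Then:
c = 0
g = 0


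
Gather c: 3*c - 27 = 3*c - 27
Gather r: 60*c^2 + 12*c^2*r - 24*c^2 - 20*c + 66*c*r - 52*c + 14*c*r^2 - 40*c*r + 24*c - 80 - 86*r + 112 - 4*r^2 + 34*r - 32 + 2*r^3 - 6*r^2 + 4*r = 36*c^2 - 48*c + 2*r^3 + r^2*(14*c - 10) + r*(12*c^2 + 26*c - 48)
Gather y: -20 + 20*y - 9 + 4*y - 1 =24*y - 30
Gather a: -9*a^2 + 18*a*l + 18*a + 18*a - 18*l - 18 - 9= -9*a^2 + a*(18*l + 36) - 18*l - 27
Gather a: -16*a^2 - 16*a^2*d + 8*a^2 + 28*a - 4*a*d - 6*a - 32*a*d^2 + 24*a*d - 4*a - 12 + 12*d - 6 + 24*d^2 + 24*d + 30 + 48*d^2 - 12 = a^2*(-16*d - 8) + a*(-32*d^2 + 20*d + 18) + 72*d^2 + 36*d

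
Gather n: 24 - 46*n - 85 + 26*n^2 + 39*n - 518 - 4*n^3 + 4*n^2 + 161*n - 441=-4*n^3 + 30*n^2 + 154*n - 1020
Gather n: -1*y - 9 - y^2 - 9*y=-y^2 - 10*y - 9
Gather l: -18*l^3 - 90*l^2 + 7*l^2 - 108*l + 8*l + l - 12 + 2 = -18*l^3 - 83*l^2 - 99*l - 10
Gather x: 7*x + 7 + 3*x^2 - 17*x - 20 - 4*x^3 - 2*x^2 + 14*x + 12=-4*x^3 + x^2 + 4*x - 1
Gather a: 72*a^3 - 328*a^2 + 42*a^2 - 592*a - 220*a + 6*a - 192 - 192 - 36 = 72*a^3 - 286*a^2 - 806*a - 420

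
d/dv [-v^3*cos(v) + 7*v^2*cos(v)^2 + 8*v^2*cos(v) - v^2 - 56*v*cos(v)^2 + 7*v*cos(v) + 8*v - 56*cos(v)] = v^3*sin(v) - 8*v^2*sin(v) - 7*v^2*sin(2*v) - 3*v^2*cos(v) - 7*v*sin(v) + 56*v*sin(2*v) + 14*v*cos(v)^2 + 16*v*cos(v) - 2*v + 56*sin(v) - 56*cos(v)^2 + 7*cos(v) + 8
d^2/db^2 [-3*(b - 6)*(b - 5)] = -6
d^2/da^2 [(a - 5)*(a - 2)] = 2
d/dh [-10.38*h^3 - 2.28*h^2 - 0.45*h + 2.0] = -31.14*h^2 - 4.56*h - 0.45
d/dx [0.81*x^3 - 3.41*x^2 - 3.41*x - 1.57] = 2.43*x^2 - 6.82*x - 3.41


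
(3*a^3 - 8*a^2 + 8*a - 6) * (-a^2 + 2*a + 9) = -3*a^5 + 14*a^4 + 3*a^3 - 50*a^2 + 60*a - 54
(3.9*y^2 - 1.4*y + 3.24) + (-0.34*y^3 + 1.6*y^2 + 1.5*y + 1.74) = -0.34*y^3 + 5.5*y^2 + 0.1*y + 4.98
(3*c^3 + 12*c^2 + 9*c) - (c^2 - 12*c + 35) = 3*c^3 + 11*c^2 + 21*c - 35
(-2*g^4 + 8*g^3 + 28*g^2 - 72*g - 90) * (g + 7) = -2*g^5 - 6*g^4 + 84*g^3 + 124*g^2 - 594*g - 630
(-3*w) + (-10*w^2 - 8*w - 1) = -10*w^2 - 11*w - 1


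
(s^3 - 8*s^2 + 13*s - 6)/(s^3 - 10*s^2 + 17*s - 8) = (s - 6)/(s - 8)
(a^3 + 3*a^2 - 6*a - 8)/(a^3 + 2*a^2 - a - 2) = (a^2 + 2*a - 8)/(a^2 + a - 2)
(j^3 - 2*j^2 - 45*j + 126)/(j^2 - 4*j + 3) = (j^2 + j - 42)/(j - 1)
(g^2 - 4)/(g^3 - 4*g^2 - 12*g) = (g - 2)/(g*(g - 6))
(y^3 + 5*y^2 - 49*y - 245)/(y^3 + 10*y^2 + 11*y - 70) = (y - 7)/(y - 2)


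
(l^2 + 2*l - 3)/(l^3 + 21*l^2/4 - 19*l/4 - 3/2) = 4*(l + 3)/(4*l^2 + 25*l + 6)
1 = 1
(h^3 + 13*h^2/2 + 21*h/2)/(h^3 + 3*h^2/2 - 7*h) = (h + 3)/(h - 2)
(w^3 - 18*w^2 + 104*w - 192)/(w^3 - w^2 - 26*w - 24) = (w^2 - 12*w + 32)/(w^2 + 5*w + 4)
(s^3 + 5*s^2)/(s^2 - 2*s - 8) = s^2*(s + 5)/(s^2 - 2*s - 8)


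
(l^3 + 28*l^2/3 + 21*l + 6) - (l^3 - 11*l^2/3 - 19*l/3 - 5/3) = 13*l^2 + 82*l/3 + 23/3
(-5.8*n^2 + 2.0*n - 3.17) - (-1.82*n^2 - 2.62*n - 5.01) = -3.98*n^2 + 4.62*n + 1.84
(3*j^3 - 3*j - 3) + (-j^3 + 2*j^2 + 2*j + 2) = 2*j^3 + 2*j^2 - j - 1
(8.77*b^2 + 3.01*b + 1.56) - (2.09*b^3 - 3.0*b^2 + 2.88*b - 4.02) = -2.09*b^3 + 11.77*b^2 + 0.13*b + 5.58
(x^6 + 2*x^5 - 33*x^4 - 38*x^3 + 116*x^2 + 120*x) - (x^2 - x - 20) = x^6 + 2*x^5 - 33*x^4 - 38*x^3 + 115*x^2 + 121*x + 20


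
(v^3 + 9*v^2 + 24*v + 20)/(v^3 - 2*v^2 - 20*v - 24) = (v + 5)/(v - 6)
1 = 1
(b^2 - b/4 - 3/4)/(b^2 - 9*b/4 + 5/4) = (4*b + 3)/(4*b - 5)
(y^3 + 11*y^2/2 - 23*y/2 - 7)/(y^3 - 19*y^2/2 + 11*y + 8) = (y + 7)/(y - 8)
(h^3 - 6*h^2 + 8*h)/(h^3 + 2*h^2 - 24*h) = (h - 2)/(h + 6)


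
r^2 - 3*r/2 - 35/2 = (r - 5)*(r + 7/2)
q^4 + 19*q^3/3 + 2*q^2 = q^2*(q + 1/3)*(q + 6)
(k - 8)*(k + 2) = k^2 - 6*k - 16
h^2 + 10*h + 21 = (h + 3)*(h + 7)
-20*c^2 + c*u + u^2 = (-4*c + u)*(5*c + u)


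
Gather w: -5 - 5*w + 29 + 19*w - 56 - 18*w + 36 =4 - 4*w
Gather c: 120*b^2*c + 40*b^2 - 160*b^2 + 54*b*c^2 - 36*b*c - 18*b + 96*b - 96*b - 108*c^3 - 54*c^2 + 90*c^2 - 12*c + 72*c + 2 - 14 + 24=-120*b^2 - 18*b - 108*c^3 + c^2*(54*b + 36) + c*(120*b^2 - 36*b + 60) + 12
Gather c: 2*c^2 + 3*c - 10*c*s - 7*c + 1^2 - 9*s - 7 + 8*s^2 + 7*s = 2*c^2 + c*(-10*s - 4) + 8*s^2 - 2*s - 6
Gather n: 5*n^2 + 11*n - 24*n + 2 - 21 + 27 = 5*n^2 - 13*n + 8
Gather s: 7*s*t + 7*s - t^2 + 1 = s*(7*t + 7) - t^2 + 1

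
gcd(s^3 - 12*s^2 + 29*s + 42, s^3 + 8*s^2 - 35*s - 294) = s - 6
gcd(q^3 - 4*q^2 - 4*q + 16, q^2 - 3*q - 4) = q - 4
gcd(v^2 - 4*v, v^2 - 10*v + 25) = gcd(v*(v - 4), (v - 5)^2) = 1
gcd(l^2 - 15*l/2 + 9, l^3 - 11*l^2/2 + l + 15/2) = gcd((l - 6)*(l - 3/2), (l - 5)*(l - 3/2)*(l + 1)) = l - 3/2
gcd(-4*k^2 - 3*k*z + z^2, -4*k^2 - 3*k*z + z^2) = -4*k^2 - 3*k*z + z^2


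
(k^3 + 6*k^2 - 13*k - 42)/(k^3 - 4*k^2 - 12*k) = (k^2 + 4*k - 21)/(k*(k - 6))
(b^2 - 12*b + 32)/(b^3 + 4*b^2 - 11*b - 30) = (b^2 - 12*b + 32)/(b^3 + 4*b^2 - 11*b - 30)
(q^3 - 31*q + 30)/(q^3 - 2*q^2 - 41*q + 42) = (q - 5)/(q - 7)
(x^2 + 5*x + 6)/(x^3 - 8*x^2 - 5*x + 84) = (x + 2)/(x^2 - 11*x + 28)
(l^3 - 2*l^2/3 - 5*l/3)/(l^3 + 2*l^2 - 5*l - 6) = l*(3*l - 5)/(3*(l^2 + l - 6))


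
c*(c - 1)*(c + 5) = c^3 + 4*c^2 - 5*c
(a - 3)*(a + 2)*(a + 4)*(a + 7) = a^4 + 10*a^3 + 11*a^2 - 94*a - 168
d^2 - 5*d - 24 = (d - 8)*(d + 3)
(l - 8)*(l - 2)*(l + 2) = l^3 - 8*l^2 - 4*l + 32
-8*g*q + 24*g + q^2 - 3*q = (-8*g + q)*(q - 3)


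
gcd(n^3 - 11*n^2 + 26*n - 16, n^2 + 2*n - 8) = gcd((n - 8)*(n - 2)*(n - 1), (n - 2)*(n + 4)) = n - 2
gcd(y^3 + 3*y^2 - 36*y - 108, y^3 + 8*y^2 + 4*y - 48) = y + 6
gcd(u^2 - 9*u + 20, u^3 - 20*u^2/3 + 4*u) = 1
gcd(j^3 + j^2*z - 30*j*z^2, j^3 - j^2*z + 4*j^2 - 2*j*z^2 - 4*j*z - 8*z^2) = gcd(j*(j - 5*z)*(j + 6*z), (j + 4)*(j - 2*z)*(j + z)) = 1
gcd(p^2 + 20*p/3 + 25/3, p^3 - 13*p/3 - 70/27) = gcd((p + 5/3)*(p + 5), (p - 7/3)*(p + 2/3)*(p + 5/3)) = p + 5/3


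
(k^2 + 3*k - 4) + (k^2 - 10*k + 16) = 2*k^2 - 7*k + 12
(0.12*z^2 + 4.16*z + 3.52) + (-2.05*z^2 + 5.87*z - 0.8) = -1.93*z^2 + 10.03*z + 2.72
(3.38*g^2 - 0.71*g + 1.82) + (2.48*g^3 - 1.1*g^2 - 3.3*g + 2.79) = 2.48*g^3 + 2.28*g^2 - 4.01*g + 4.61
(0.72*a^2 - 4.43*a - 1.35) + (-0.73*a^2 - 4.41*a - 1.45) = -0.01*a^2 - 8.84*a - 2.8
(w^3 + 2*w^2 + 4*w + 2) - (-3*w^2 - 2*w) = w^3 + 5*w^2 + 6*w + 2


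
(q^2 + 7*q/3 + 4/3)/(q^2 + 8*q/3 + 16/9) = 3*(q + 1)/(3*q + 4)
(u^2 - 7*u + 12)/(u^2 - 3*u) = (u - 4)/u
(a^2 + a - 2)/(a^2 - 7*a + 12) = (a^2 + a - 2)/(a^2 - 7*a + 12)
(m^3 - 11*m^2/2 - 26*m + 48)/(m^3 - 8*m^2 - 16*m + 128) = (m - 3/2)/(m - 4)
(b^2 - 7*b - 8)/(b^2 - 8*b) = (b + 1)/b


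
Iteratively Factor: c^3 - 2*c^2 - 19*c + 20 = (c + 4)*(c^2 - 6*c + 5) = (c - 1)*(c + 4)*(c - 5)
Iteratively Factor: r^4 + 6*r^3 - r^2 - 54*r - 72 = (r - 3)*(r^3 + 9*r^2 + 26*r + 24) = (r - 3)*(r + 4)*(r^2 + 5*r + 6) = (r - 3)*(r + 3)*(r + 4)*(r + 2)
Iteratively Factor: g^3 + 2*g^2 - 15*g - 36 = (g + 3)*(g^2 - g - 12) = (g - 4)*(g + 3)*(g + 3)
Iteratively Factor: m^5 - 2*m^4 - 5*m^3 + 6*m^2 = (m - 1)*(m^4 - m^3 - 6*m^2) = m*(m - 1)*(m^3 - m^2 - 6*m) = m*(m - 1)*(m + 2)*(m^2 - 3*m) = m*(m - 3)*(m - 1)*(m + 2)*(m)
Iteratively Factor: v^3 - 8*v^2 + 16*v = (v - 4)*(v^2 - 4*v) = (v - 4)^2*(v)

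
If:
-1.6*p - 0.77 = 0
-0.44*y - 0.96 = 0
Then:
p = -0.48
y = -2.18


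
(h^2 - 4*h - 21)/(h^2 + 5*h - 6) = (h^2 - 4*h - 21)/(h^2 + 5*h - 6)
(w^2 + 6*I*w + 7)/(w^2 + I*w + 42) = (w - I)/(w - 6*I)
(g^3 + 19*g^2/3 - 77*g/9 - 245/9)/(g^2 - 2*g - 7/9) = (3*g^2 + 26*g + 35)/(3*g + 1)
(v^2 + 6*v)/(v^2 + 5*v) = (v + 6)/(v + 5)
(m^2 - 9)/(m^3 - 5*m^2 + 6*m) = (m + 3)/(m*(m - 2))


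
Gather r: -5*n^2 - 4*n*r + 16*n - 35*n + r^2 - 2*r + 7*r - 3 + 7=-5*n^2 - 19*n + r^2 + r*(5 - 4*n) + 4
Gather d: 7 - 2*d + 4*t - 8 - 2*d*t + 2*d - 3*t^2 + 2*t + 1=-2*d*t - 3*t^2 + 6*t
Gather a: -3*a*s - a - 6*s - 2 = a*(-3*s - 1) - 6*s - 2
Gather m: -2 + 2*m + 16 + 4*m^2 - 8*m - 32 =4*m^2 - 6*m - 18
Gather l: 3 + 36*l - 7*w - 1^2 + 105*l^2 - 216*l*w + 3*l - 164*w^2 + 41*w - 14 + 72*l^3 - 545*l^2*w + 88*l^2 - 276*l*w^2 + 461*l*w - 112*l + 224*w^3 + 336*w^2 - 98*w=72*l^3 + l^2*(193 - 545*w) + l*(-276*w^2 + 245*w - 73) + 224*w^3 + 172*w^2 - 64*w - 12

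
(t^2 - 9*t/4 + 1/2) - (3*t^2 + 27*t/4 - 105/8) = -2*t^2 - 9*t + 109/8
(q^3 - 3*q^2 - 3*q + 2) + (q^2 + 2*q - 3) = q^3 - 2*q^2 - q - 1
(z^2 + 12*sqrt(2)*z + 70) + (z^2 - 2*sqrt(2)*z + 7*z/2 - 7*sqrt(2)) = 2*z^2 + 7*z/2 + 10*sqrt(2)*z - 7*sqrt(2) + 70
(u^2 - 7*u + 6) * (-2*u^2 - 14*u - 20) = -2*u^4 + 66*u^2 + 56*u - 120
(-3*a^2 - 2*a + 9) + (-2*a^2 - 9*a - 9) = -5*a^2 - 11*a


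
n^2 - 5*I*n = n*(n - 5*I)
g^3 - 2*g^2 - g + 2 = (g - 2)*(g - 1)*(g + 1)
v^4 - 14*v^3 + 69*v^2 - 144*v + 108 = (v - 6)*(v - 3)^2*(v - 2)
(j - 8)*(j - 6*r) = j^2 - 6*j*r - 8*j + 48*r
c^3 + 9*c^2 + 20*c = c*(c + 4)*(c + 5)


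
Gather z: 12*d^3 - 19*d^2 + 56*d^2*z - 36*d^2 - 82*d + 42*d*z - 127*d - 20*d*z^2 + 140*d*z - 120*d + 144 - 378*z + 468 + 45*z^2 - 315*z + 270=12*d^3 - 55*d^2 - 329*d + z^2*(45 - 20*d) + z*(56*d^2 + 182*d - 693) + 882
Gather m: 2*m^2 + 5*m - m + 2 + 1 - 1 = 2*m^2 + 4*m + 2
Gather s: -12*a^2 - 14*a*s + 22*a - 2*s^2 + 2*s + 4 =-12*a^2 + 22*a - 2*s^2 + s*(2 - 14*a) + 4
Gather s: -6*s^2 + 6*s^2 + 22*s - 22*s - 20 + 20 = 0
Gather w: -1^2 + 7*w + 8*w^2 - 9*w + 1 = 8*w^2 - 2*w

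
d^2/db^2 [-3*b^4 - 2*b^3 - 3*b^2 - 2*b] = -36*b^2 - 12*b - 6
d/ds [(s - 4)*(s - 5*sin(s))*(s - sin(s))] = (4 - s)*(s - 5*sin(s))*(cos(s) - 1) + (4 - s)*(s - sin(s))*(5*cos(s) - 1) + (s - 5*sin(s))*(s - sin(s))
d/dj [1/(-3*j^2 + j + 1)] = (6*j - 1)/(-3*j^2 + j + 1)^2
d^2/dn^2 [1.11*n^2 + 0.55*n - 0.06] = 2.22000000000000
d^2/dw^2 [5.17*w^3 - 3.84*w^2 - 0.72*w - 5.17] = 31.02*w - 7.68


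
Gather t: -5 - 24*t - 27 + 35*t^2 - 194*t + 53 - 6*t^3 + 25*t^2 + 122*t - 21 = -6*t^3 + 60*t^2 - 96*t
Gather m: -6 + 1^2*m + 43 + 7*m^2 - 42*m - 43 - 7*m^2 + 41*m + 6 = 0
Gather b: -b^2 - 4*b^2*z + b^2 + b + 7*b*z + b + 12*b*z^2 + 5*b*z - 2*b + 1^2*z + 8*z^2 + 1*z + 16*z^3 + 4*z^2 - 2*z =-4*b^2*z + b*(12*z^2 + 12*z) + 16*z^3 + 12*z^2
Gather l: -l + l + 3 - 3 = 0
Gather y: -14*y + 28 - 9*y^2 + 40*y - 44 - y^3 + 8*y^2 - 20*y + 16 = -y^3 - y^2 + 6*y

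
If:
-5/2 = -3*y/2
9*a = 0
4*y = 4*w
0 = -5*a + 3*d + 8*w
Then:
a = 0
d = -40/9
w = 5/3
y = 5/3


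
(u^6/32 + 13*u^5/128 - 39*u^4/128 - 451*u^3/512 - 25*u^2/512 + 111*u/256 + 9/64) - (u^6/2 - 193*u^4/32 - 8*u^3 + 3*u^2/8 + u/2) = -15*u^6/32 + 13*u^5/128 + 733*u^4/128 + 3645*u^3/512 - 217*u^2/512 - 17*u/256 + 9/64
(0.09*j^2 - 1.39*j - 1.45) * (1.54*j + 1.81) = 0.1386*j^3 - 1.9777*j^2 - 4.7489*j - 2.6245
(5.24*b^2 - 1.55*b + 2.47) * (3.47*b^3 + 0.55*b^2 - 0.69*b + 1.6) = 18.1828*b^5 - 2.4965*b^4 + 4.1028*b^3 + 10.812*b^2 - 4.1843*b + 3.952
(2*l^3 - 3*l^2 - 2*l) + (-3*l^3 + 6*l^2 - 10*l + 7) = -l^3 + 3*l^2 - 12*l + 7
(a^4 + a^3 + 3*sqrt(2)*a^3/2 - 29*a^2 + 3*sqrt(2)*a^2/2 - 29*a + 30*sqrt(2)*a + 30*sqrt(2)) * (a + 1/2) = a^5 + 3*a^4/2 + 3*sqrt(2)*a^4/2 - 57*a^3/2 + 9*sqrt(2)*a^3/4 - 87*a^2/2 + 123*sqrt(2)*a^2/4 - 29*a/2 + 45*sqrt(2)*a + 15*sqrt(2)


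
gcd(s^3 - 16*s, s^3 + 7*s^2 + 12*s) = s^2 + 4*s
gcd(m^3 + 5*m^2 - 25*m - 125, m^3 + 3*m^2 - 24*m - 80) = m - 5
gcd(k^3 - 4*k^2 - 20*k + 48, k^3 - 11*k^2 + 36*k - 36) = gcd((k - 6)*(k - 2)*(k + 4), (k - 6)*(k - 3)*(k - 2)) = k^2 - 8*k + 12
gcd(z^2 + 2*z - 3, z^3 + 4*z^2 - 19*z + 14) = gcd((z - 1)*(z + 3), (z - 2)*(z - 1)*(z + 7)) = z - 1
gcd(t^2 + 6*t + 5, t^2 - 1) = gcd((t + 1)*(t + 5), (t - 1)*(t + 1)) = t + 1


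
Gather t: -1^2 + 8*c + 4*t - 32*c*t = 8*c + t*(4 - 32*c) - 1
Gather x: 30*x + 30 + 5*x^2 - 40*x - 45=5*x^2 - 10*x - 15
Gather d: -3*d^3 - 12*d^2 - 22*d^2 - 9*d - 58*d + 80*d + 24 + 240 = -3*d^3 - 34*d^2 + 13*d + 264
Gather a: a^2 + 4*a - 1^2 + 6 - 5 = a^2 + 4*a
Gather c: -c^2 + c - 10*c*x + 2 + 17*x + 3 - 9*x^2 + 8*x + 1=-c^2 + c*(1 - 10*x) - 9*x^2 + 25*x + 6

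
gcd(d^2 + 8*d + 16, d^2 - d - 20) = d + 4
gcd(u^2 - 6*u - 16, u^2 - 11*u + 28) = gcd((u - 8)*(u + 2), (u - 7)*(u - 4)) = 1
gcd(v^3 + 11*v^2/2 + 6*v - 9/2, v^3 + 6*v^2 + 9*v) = v^2 + 6*v + 9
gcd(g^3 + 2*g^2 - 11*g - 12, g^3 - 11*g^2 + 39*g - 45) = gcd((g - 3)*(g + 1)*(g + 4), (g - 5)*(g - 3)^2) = g - 3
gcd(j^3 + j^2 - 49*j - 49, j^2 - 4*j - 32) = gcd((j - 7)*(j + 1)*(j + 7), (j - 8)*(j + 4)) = 1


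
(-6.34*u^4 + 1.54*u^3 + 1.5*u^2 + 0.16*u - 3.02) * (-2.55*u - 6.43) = 16.167*u^5 + 36.8392*u^4 - 13.7272*u^3 - 10.053*u^2 + 6.6722*u + 19.4186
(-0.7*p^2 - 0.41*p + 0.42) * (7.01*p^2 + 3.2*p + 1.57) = -4.907*p^4 - 5.1141*p^3 + 0.5332*p^2 + 0.7003*p + 0.6594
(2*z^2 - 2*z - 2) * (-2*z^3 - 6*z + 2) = -4*z^5 + 4*z^4 - 8*z^3 + 16*z^2 + 8*z - 4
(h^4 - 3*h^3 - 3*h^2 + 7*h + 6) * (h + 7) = h^5 + 4*h^4 - 24*h^3 - 14*h^2 + 55*h + 42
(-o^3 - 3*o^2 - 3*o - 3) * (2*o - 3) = -2*o^4 - 3*o^3 + 3*o^2 + 3*o + 9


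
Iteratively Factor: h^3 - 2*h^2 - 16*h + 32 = (h - 4)*(h^2 + 2*h - 8) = (h - 4)*(h + 4)*(h - 2)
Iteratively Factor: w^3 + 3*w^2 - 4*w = (w + 4)*(w^2 - w) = w*(w + 4)*(w - 1)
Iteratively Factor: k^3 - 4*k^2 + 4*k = (k - 2)*(k^2 - 2*k) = k*(k - 2)*(k - 2)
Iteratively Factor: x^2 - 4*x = (x)*(x - 4)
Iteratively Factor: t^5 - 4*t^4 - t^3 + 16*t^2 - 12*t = (t - 3)*(t^4 - t^3 - 4*t^2 + 4*t) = (t - 3)*(t - 1)*(t^3 - 4*t) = (t - 3)*(t - 1)*(t + 2)*(t^2 - 2*t) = (t - 3)*(t - 2)*(t - 1)*(t + 2)*(t)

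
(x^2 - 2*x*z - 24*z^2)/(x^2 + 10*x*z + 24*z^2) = (x - 6*z)/(x + 6*z)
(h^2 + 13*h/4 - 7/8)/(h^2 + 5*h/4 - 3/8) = (2*h + 7)/(2*h + 3)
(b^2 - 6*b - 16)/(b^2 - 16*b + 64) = (b + 2)/(b - 8)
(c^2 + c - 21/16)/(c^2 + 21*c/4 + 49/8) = (4*c - 3)/(2*(2*c + 7))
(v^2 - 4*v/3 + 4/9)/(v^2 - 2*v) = (9*v^2 - 12*v + 4)/(9*v*(v - 2))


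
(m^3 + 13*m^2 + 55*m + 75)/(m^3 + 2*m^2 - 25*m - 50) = (m^2 + 8*m + 15)/(m^2 - 3*m - 10)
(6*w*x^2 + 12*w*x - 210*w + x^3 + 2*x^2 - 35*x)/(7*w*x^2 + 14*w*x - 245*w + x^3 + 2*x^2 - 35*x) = (6*w + x)/(7*w + x)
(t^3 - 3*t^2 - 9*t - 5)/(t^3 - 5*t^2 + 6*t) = (t^3 - 3*t^2 - 9*t - 5)/(t*(t^2 - 5*t + 6))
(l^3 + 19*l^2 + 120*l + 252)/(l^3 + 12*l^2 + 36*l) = (l + 7)/l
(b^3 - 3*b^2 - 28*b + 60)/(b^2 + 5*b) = b - 8 + 12/b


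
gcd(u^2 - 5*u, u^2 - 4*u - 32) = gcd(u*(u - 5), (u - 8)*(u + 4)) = 1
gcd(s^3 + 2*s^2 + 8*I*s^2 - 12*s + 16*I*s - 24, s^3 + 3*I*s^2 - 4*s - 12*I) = s + 2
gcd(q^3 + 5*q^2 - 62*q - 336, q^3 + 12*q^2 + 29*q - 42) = q^2 + 13*q + 42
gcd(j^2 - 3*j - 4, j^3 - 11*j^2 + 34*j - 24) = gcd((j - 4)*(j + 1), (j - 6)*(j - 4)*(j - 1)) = j - 4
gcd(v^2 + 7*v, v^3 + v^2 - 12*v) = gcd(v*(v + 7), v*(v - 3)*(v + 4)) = v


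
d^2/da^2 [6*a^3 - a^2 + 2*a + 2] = 36*a - 2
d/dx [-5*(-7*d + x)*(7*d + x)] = -10*x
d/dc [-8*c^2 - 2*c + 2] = -16*c - 2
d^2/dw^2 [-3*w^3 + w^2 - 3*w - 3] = 2 - 18*w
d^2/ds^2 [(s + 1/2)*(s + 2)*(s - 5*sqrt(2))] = 6*s - 10*sqrt(2) + 5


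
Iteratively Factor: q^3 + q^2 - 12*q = (q + 4)*(q^2 - 3*q) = (q - 3)*(q + 4)*(q)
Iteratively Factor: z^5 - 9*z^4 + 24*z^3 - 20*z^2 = (z - 5)*(z^4 - 4*z^3 + 4*z^2) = z*(z - 5)*(z^3 - 4*z^2 + 4*z) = z^2*(z - 5)*(z^2 - 4*z + 4) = z^2*(z - 5)*(z - 2)*(z - 2)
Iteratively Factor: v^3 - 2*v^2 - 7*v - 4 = (v + 1)*(v^2 - 3*v - 4) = (v - 4)*(v + 1)*(v + 1)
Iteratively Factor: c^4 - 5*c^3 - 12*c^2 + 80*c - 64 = (c - 4)*(c^3 - c^2 - 16*c + 16) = (c - 4)^2*(c^2 + 3*c - 4) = (c - 4)^2*(c + 4)*(c - 1)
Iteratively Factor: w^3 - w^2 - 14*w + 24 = (w - 2)*(w^2 + w - 12) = (w - 3)*(w - 2)*(w + 4)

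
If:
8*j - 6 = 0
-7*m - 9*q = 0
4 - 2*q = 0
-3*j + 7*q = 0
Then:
No Solution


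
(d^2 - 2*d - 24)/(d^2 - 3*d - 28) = (d - 6)/(d - 7)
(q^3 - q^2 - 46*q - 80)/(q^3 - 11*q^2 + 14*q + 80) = (q + 5)/(q - 5)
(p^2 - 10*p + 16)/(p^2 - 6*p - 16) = (p - 2)/(p + 2)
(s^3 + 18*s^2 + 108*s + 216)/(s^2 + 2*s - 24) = (s^2 + 12*s + 36)/(s - 4)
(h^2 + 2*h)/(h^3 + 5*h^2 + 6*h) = 1/(h + 3)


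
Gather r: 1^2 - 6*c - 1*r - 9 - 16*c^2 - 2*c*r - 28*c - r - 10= -16*c^2 - 34*c + r*(-2*c - 2) - 18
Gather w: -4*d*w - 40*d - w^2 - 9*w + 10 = -40*d - w^2 + w*(-4*d - 9) + 10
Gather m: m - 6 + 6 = m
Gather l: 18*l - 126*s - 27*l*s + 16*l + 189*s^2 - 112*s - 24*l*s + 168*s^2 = l*(34 - 51*s) + 357*s^2 - 238*s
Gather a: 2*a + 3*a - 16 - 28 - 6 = 5*a - 50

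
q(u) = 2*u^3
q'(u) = 6*u^2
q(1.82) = 12.06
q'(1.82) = 19.87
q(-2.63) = -36.38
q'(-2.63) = 41.50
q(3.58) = 91.77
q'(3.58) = 76.90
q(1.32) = 4.60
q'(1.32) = 10.45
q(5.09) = 263.74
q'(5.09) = 155.45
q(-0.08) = -0.00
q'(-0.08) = 0.04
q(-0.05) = -0.00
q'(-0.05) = 0.02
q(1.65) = 8.98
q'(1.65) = 16.34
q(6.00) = 432.00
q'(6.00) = 216.00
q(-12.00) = -3456.00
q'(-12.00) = 864.00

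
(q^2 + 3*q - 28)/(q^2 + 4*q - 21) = (q - 4)/(q - 3)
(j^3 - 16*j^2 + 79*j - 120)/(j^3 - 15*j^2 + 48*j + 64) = (j^2 - 8*j + 15)/(j^2 - 7*j - 8)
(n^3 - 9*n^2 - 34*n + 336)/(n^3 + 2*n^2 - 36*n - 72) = (n^2 - 15*n + 56)/(n^2 - 4*n - 12)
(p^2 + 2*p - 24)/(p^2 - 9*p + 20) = (p + 6)/(p - 5)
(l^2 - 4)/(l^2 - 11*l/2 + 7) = 2*(l + 2)/(2*l - 7)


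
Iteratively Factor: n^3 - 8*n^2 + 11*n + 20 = (n + 1)*(n^2 - 9*n + 20) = (n - 5)*(n + 1)*(n - 4)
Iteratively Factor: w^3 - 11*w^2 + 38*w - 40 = (w - 5)*(w^2 - 6*w + 8) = (w - 5)*(w - 4)*(w - 2)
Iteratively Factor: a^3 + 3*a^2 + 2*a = (a)*(a^2 + 3*a + 2) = a*(a + 1)*(a + 2)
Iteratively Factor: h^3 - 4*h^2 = (h - 4)*(h^2) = h*(h - 4)*(h)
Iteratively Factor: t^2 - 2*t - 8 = (t + 2)*(t - 4)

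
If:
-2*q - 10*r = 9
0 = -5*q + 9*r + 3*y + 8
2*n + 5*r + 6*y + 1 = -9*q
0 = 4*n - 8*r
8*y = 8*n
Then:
No Solution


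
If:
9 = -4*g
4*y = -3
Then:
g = -9/4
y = -3/4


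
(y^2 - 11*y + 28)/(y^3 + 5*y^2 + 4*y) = (y^2 - 11*y + 28)/(y*(y^2 + 5*y + 4))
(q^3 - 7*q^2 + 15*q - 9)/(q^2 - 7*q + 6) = (q^2 - 6*q + 9)/(q - 6)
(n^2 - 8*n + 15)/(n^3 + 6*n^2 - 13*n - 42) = (n - 5)/(n^2 + 9*n + 14)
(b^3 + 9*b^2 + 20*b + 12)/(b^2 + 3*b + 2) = b + 6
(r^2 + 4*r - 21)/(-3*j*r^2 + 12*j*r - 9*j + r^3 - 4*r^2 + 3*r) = (r + 7)/(-3*j*r + 3*j + r^2 - r)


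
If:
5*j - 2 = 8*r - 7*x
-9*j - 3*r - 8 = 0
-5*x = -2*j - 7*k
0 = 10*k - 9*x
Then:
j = -754/711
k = 116/79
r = 122/237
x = 1160/711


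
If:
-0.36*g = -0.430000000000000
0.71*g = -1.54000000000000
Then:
No Solution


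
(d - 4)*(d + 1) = d^2 - 3*d - 4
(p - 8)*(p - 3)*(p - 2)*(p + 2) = p^4 - 11*p^3 + 20*p^2 + 44*p - 96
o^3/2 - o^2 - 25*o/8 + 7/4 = (o/2 + 1)*(o - 7/2)*(o - 1/2)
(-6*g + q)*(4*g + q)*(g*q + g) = -24*g^3*q - 24*g^3 - 2*g^2*q^2 - 2*g^2*q + g*q^3 + g*q^2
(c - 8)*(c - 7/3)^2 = c^3 - 38*c^2/3 + 385*c/9 - 392/9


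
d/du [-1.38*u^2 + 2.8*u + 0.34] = 2.8 - 2.76*u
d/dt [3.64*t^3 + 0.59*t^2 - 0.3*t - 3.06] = 10.92*t^2 + 1.18*t - 0.3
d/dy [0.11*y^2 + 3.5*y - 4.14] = 0.22*y + 3.5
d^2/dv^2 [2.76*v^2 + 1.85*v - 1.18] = 5.52000000000000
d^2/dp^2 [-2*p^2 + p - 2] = -4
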